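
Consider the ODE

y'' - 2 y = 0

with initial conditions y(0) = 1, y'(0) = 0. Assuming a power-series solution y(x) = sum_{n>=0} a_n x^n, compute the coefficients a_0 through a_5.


Ansatz: y(x) = sum_{n>=0} a_n x^n, so y'(x) = sum_{n>=1} n a_n x^(n-1) and y''(x) = sum_{n>=2} n(n-1) a_n x^(n-2).
Substitute into P(x) y'' + Q(x) y' + R(x) y = 0 with P(x) = 1, Q(x) = 0, R(x) = -2, and match powers of x.
Initial conditions: a_0 = 1, a_1 = 0.
Setting the coefficient of each power of x to zero and solving order by order (substituting the coefficients already found):
  x^0: 2 a_2 - 2 a_0 = 0  ->  2 a_2 = 2 a_0 = 2  ->  a_2 = 1
  x^1: 6 a_3 - 2 a_1 = 0  ->  6 a_3 = 2 a_1 = 0  ->  a_3 = 0
  x^2: 12 a_4 - 2 a_2 = 0  ->  12 a_4 = 2 a_2 = 2  ->  a_4 = 1/6
  x^3: 20 a_5 - 2 a_3 = 0  ->  20 a_5 = 2 a_3 = 0  ->  a_5 = 0
Truncated series: y(x) = 1 + x^2 + (1/6) x^4 + O(x^6).

a_0 = 1; a_1 = 0; a_2 = 1; a_3 = 0; a_4 = 1/6; a_5 = 0


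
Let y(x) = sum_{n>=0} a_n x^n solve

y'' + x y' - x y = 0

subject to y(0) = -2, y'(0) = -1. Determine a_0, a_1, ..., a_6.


Ansatz: y(x) = sum_{n>=0} a_n x^n, so y'(x) = sum_{n>=1} n a_n x^(n-1) and y''(x) = sum_{n>=2} n(n-1) a_n x^(n-2).
Substitute into P(x) y'' + Q(x) y' + R(x) y = 0 with P(x) = 1, Q(x) = x, R(x) = -x, and match powers of x.
Initial conditions: a_0 = -2, a_1 = -1.
Setting the coefficient of each power of x to zero and solving order by order (substituting the coefficients already found):
  x^0: 2 a_2 = 0  ->  a_2 = 0
  x^1: 6 a_3 + a_1 - a_0 = 0  ->  6 a_3 = -a_1 + a_0 = -1  ->  a_3 = -1/6
  x^2: 12 a_4 + 2 a_2 - a_1 = 0  ->  12 a_4 = -2 a_2 + a_1 = -1  ->  a_4 = -1/12
  x^3: 20 a_5 + 3 a_3 - a_2 = 0  ->  20 a_5 = -3 a_3 + a_2 = 1/2  ->  a_5 = 1/40
  x^4: 30 a_6 + 4 a_4 - a_3 = 0  ->  30 a_6 = -4 a_4 + a_3 = 1/6  ->  a_6 = 1/180
Truncated series: y(x) = -2 - x - (1/6) x^3 - (1/12) x^4 + (1/40) x^5 + (1/180) x^6 + O(x^7).

a_0 = -2; a_1 = -1; a_2 = 0; a_3 = -1/6; a_4 = -1/12; a_5 = 1/40; a_6 = 1/180


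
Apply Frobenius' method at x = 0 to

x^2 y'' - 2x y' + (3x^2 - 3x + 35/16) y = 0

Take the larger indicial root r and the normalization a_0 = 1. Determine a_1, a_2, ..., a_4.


Write in Frobenius form y'' + (p(x)/x) y' + (q(x)/x^2) y = 0:
  p(x) = -2,  q(x) = 3x^2 - 3x + 35/16.
Indicial equation: r(r-1) + (-2) r + (35/16) = 0 -> roots r_1 = 7/4, r_2 = 5/4.
Take r = r_1 = 7/4. Let y(x) = x^r sum_{n>=0} a_n x^n with a_0 = 1.
Substitute y = x^r sum a_n x^n and match x^{r+n}. The recurrence is
  D(n) a_n - 3 a_{n-1} + 3 a_{n-2} = 0,  where D(n) = (r+n)(r+n-1) + (-2)(r+n) + (35/16).
  a_n = [3 a_{n-1} - 3 a_{n-2}] / D(n).
Since the indicial polynomial factors as (r - r_1)(r - r_2), D(n) = (r_1 + n - r_1)(r_1 + n - r_2) = n(n + 1/2).
Evaluating step by step (a_0 = 1):
  n = 1: D(1) = 1(1 + 1/2) = 3/2; numerator = 3(1) = 3; a_1 = (3)/(3/2) = 2
  n = 2: D(2) = 2(2 + 1/2) = 5; numerator = 3(2) - 3(1) = 3; a_2 = (3)/(5) = 3/5
  n = 3: D(3) = 3(3 + 1/2) = 21/2; numerator = 3(3/5) - 3(2) = -21/5; a_3 = (-21/5)/(21/2) = -2/5
  n = 4: D(4) = 4(4 + 1/2) = 18; numerator = 3(-2/5) - 3(3/5) = -3; a_4 = (-3)/(18) = -1/6

r = 7/4; a_0 = 1; a_1 = 2; a_2 = 3/5; a_3 = -2/5; a_4 = -1/6


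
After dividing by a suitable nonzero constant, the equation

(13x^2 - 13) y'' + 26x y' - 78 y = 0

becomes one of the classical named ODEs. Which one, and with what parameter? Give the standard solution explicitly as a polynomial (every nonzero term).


All three coefficients share the factor -13; dividing through by -13 gives  (1 - x^2) y'' - 2x y' + 6 y = 0.
This matches the Legendre equation (1 - x^2) y'' - 2x y' + n(n+1) y = 0 (note the -2x y' term) with n(n+1) = 6, so n = 2; the polynomial solution is P_2(x).
With y = sum_k a_k x^k, matching x^k gives (k+2)(k+1) a_{k+2} = [k(k+1) - n(n+1)] a_k = (k - 2)(k + 3) a_k. The right side vanishes at k = 2, so the series with the parity of 2 terminates at degree 2.
Standard normalization (P_n(1) = 1): leading coefficient (2n)!/(2^n (n!)^2) = 24/(4*4) = 3/2, so a_2 = 3/2. Work downward with a_k = (k+1)(k+2) a_{k+2} / ((k - 2)(k + 3)):
  a_0 = (1)(2)(3/2) / ((0 - 2)(0 + 3)) = 3/(-6) = -1/2
Hence P_2(x) = 3 x^2/2 - 1/2.

P_2(x); series = 3 x^2/2 - 1/2


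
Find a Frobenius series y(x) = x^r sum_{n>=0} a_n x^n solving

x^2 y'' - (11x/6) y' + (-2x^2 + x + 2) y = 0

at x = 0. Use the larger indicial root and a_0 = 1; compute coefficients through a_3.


Write in Frobenius form y'' + (p(x)/x) y' + (q(x)/x^2) y = 0:
  p(x) = -11/6,  q(x) = -2x^2 + x + 2.
Indicial equation: r(r-1) + (-11/6) r + (2) = 0 -> roots r_1 = 3/2, r_2 = 4/3.
Take r = r_1 = 3/2. Let y(x) = x^r sum_{n>=0} a_n x^n with a_0 = 1.
Substitute y = x^r sum a_n x^n and match x^{r+n}. The recurrence is
  D(n) a_n + 1 a_{n-1} - 2 a_{n-2} = 0,  where D(n) = (r+n)(r+n-1) + (-11/6)(r+n) + (2).
  a_n = [-1 a_{n-1} + 2 a_{n-2}] / D(n).
Since the indicial polynomial factors as (r - r_1)(r - r_2), D(n) = (r_1 + n - r_1)(r_1 + n - r_2) = n(n + 1/6).
Evaluating step by step (a_0 = 1):
  n = 1: D(1) = 1(1 + 1/6) = 7/6; numerator = -1(1) = -1; a_1 = (-1)/(7/6) = -6/7
  n = 2: D(2) = 2(2 + 1/6) = 13/3; numerator = -1(-6/7) + 2(1) = 20/7; a_2 = (20/7)/(13/3) = 60/91
  n = 3: D(3) = 3(3 + 1/6) = 19/2; numerator = -1(60/91) + 2(-6/7) = -216/91; a_3 = (-216/91)/(19/2) = -432/1729

r = 3/2; a_0 = 1; a_1 = -6/7; a_2 = 60/91; a_3 = -432/1729


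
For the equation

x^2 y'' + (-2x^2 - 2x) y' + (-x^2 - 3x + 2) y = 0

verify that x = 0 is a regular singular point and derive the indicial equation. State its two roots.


Divide by x^2 to reach normal form y'' + P_1(x) y' + P_2(x) y = 0 with P_1(x) = -2 - 2/x and P_2(x) = -1 - 3/x + 2/x^2.
x = 0 is a singular point because the y'-coefficient -2 - 2/x has a pole at x = 0 and the y-coefficient -1 - 3/x + 2/x^2 has a pole at x = 0.
It is a regular singular point because x P_1(x) = p(x) = -2x - 2 and x^2 P_2(x) = q(x) = -x^2 - 3x + 2 are polynomials, hence analytic at x = 0.
p(0) = -2,  q(0) = 2.
Indicial equation: r(r-1) + p(0) r + q(0) = 0, i.e. r^2 + (p(0) - 1) r + q(0) = 0, i.e. r^2 - 3 r + 2 = 0.
Discriminant: (-3)^2 - 4(2) = 1, so r = (3 ± 1)/2.
Solving: r_1 = 2, r_2 = 1.

indicial: r^2 - 3 r + 2 = 0; roots r_1 = 2, r_2 = 1


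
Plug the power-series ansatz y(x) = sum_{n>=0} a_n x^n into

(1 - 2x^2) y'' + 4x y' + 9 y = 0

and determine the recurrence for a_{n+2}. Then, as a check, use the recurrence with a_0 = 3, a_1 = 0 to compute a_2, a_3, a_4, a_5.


Substitute y = sum_n a_n x^n.
(1 - 2 x^2) y'' contributes (n+2)(n+1) a_{n+2} - 2 n(n-1) a_n at x^n.
4 x y'(x) contributes 4 n a_n at x^n.
9 y(x) contributes 9 a_n at x^n.
Matching x^n: (n+2)(n+1) a_{n+2} + (-2 n(n-1) + 4 n + 9) a_n = 0.
Thus a_{n+2} = (2 n(n-1) - 4 n - 9) / ((n+1)(n+2)) * a_n.

Check with a_0 = 3, a_1 = 0 (apply the recurrence for n = 0, 1, 2, 3): a_0 = 3, a_1 = 0, a_2 = -27/2, a_3 = 0, a_4 = 117/8, a_5 = 0.

a_(n+2) = (2 n(n-1) - 4 n - 9) / ((n+1)(n+2)) * a_n; check: a_0 = 3, a_1 = 0, a_2 = -27/2, a_3 = 0, a_4 = 117/8, a_5 = 0


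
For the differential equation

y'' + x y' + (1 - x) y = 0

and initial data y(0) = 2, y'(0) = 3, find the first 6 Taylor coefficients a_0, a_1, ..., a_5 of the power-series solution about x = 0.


Ansatz: y(x) = sum_{n>=0} a_n x^n, so y'(x) = sum_{n>=1} n a_n x^(n-1) and y''(x) = sum_{n>=2} n(n-1) a_n x^(n-2).
Substitute into P(x) y'' + Q(x) y' + R(x) y = 0 with P(x) = 1, Q(x) = x, R(x) = 1 - x, and match powers of x.
Initial conditions: a_0 = 2, a_1 = 3.
Setting the coefficient of each power of x to zero and solving order by order (substituting the coefficients already found):
  x^0: 2 a_2 + a_0 = 0  ->  2 a_2 = -a_0 = -2  ->  a_2 = -1
  x^1: 6 a_3 + 2 a_1 - a_0 = 0  ->  6 a_3 = -2 a_1 + a_0 = -4  ->  a_3 = -2/3
  x^2: 12 a_4 + 3 a_2 - a_1 = 0  ->  12 a_4 = -3 a_2 + a_1 = 6  ->  a_4 = 1/2
  x^3: 20 a_5 + 4 a_3 - a_2 = 0  ->  20 a_5 = -4 a_3 + a_2 = 5/3  ->  a_5 = 1/12
Truncated series: y(x) = 2 + 3 x - x^2 - (2/3) x^3 + (1/2) x^4 + (1/12) x^5 + O(x^6).

a_0 = 2; a_1 = 3; a_2 = -1; a_3 = -2/3; a_4 = 1/2; a_5 = 1/12


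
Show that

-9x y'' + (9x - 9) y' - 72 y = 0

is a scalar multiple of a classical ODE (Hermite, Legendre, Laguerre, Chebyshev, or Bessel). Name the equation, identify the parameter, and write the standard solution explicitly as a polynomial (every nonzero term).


All three coefficients share the factor -9; dividing through by -9 gives  x y'' + (1 - x) y' + 8 y = 0.
This matches the Laguerre equation x y'' + (1 - x) y' + n y = 0 with n = 8; the polynomial solution is L_8(x).
With y = sum_k a_k x^k, matching x^k gives (k+1)k a_{k+1} + (k+1) a_{k+1} - k a_k + n a_k = 0, i.e. (k+1)^2 a_{k+1} = (k - n) a_k = (k - 8) a_k. The right side vanishes at k = 8, so the series terminates at degree 8.
Standard normalization L_n(0) = 1 gives a_0 = 1. Work upward with a_{k+1} = (k - 8) a_k / (k+1)^2:
  a_1 = (0 - 8)(1) / 1^2 = -8/1 = -8
  a_2 = (1 - 8)(-8) / 2^2 = 56/4 = 14
  a_3 = (2 - 8)(14) / 3^2 = -84/9 = -28/3
  a_4 = (3 - 8)(-28/3) / 4^2 = (140/3)/16 = 35/12
  a_5 = (4 - 8)(35/12) / 5^2 = (-35/3)/25 = -7/15
  a_6 = (5 - 8)(-7/15) / 6^2 = (7/5)/36 = 7/180
  a_7 = (6 - 8)(7/180) / 7^2 = (-7/90)/49 = -1/630
  a_8 = (7 - 8)(-1/630) / 8^2 = (1/630)/64 = 1/40320
Hence L_8(x) = x^8/40320 - x^7/630 + 7 x^6/180 - 7 x^5/15 + 35 x^4/12 - 28 x^3/3 + 14 x^2 - 8 x + 1.

L_8(x); series = x^8/40320 - x^7/630 + 7 x^6/180 - 7 x^5/15 + 35 x^4/12 - 28 x^3/3 + 14 x^2 - 8 x + 1


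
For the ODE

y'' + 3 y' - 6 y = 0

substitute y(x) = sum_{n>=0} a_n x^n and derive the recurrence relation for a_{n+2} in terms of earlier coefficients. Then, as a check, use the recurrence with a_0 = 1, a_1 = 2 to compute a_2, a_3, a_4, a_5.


Substitute y = sum_n a_n x^n.
y''(x) has coefficient (n+2)(n+1) a_{n+2} at x^n;
3 y'(x) has coefficient 3 (n+1) a_{n+1} at x^n;
-6 y(x) has coefficient -6 a_n at x^n.
Matching x^n: (n+2)(n+1) a_{n+2} + 3 (n+1) a_{n+1} - 6 a_n = 0.
Thus a_{n+2} = [-3 (n+1) a_{n+1} + 6 a_n] / ((n+1)(n+2)).

Check with a_0 = 1, a_1 = 2 (apply the recurrence for n = 0, 1, 2, 3): a_0 = 1, a_1 = 2, a_2 = 0, a_3 = 2, a_4 = -3/2, a_5 = 3/2.

a_(n+2) = [-3 (n+1) a_(n+1) + 6 a_n] / ((n+1)(n+2)); check: a_0 = 1, a_1 = 2, a_2 = 0, a_3 = 2, a_4 = -3/2, a_5 = 3/2


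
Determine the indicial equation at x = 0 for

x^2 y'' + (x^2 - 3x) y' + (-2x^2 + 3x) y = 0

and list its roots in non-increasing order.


Divide by x^2 to reach normal form y'' + P_1(x) y' + P_2(x) y = 0 with P_1(x) = 1 - 3/x and P_2(x) = -2 + 3/x.
x = 0 is a singular point because the y'-coefficient 1 - 3/x has a pole at x = 0 and the y-coefficient -2 + 3/x has a pole at x = 0.
It is a regular singular point because x P_1(x) = p(x) = x - 3 and x^2 P_2(x) = q(x) = -2x^2 + 3x are polynomials, hence analytic at x = 0.
p(0) = -3,  q(0) = 0.
Indicial equation: r(r-1) + p(0) r + q(0) = 0, i.e. r^2 + (p(0) - 1) r + q(0) = 0, i.e. r^2 - 4 r = 0.
Discriminant: (-4)^2 - 4(0) = 16, so r = (4 ± 4)/2.
Solving: r_1 = 4, r_2 = 0.

indicial: r^2 - 4 r = 0; roots r_1 = 4, r_2 = 0


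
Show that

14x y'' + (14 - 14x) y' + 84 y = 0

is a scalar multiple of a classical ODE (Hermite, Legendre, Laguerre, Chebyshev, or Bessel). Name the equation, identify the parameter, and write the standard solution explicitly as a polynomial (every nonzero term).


All three coefficients share the factor 14; dividing through by 14 gives  x y'' + (1 - x) y' + 6 y = 0.
This matches the Laguerre equation x y'' + (1 - x) y' + n y = 0 with n = 6; the polynomial solution is L_6(x).
With y = sum_k a_k x^k, matching x^k gives (k+1)k a_{k+1} + (k+1) a_{k+1} - k a_k + n a_k = 0, i.e. (k+1)^2 a_{k+1} = (k - n) a_k = (k - 6) a_k. The right side vanishes at k = 6, so the series terminates at degree 6.
Standard normalization L_n(0) = 1 gives a_0 = 1. Work upward with a_{k+1} = (k - 6) a_k / (k+1)^2:
  a_1 = (0 - 6)(1) / 1^2 = -6/1 = -6
  a_2 = (1 - 6)(-6) / 2^2 = 30/4 = 15/2
  a_3 = (2 - 6)(15/2) / 3^2 = -30/9 = -10/3
  a_4 = (3 - 6)(-10/3) / 4^2 = 10/16 = 5/8
  a_5 = (4 - 6)(5/8) / 5^2 = (-5/4)/25 = -1/20
  a_6 = (5 - 6)(-1/20) / 6^2 = (1/20)/36 = 1/720
Hence L_6(x) = x^6/720 - x^5/20 + 5 x^4/8 - 10 x^3/3 + 15 x^2/2 - 6 x + 1.

L_6(x); series = x^6/720 - x^5/20 + 5 x^4/8 - 10 x^3/3 + 15 x^2/2 - 6 x + 1


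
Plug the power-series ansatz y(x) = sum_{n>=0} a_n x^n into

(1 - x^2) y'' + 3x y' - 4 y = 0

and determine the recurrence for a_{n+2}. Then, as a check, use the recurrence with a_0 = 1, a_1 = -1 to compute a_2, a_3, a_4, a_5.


Substitute y = sum_n a_n x^n.
(1 - 1 x^2) y'' contributes (n+2)(n+1) a_{n+2} - n(n-1) a_n at x^n.
3 x y'(x) contributes 3 n a_n at x^n.
-4 y(x) contributes -4 a_n at x^n.
Matching x^n: (n+2)(n+1) a_{n+2} + (-n(n-1) + 3 n - 4) a_n = 0.
Thus a_{n+2} = (n(n-1) - 3 n + 4) / ((n+1)(n+2)) * a_n.

Check with a_0 = 1, a_1 = -1 (apply the recurrence for n = 0, 1, 2, 3): a_0 = 1, a_1 = -1, a_2 = 2, a_3 = -1/6, a_4 = 0, a_5 = -1/120.

a_(n+2) = (n(n-1) - 3 n + 4) / ((n+1)(n+2)) * a_n; check: a_0 = 1, a_1 = -1, a_2 = 2, a_3 = -1/6, a_4 = 0, a_5 = -1/120


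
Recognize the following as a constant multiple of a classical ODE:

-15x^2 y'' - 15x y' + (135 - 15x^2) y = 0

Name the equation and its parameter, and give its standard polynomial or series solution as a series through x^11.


All three coefficients share the factor -15; dividing through by -15 gives  x^2 y'' + x y' + (x^2 - 9) y = 0.
This matches the Bessel equation x^2 y'' + x y' + (x^2 - nu^2) y = 0 with nu^2 = 9, so nu = 3; the solution bounded at x = 0 is J_3(x).
Frobenius at x = 0: indicial roots ±nu; for r = nu the recurrence k(k + 2nu) c_k = -c_{k-2} gives the standard series J_nu(x) = sum_{k>=0} (-1)^k / (k! (k+nu)!) (x/2)^(2k+nu). Evaluate the first 5 terms:
  k = 0: (-1)^0 / (0! * 3! * 2^3) x^3 = 1/(1*6*8) x^3 = (1/48) x^3
  k = 1: (-1)^1 / (1! * 4! * 2^5) x^5 = -1/(1*24*32) x^5 = (-1/768) x^5
  k = 2: (-1)^2 / (2! * 5! * 2^7) x^7 = 1/(2*120*128) x^7 = (1/30720) x^7
  k = 3: (-1)^3 / (3! * 6! * 2^9) x^9 = -1/(6*720*512) x^9 = (-1/2211840) x^9
  k = 4: (-1)^4 / (4! * 7! * 2^11) x^11 = 1/(24*5040*2048) x^11 = (1/247726080) x^11
Hence J_3(x) = x^11/247726080 - x^9/2211840 + x^7/30720 - x^5/768 + x^3/48 + ....

J_3(x); series = x^11/247726080 - x^9/2211840 + x^7/30720 - x^5/768 + x^3/48


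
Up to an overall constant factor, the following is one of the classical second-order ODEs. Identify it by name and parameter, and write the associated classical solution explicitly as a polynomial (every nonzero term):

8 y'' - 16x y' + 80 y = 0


All three coefficients share the factor 8; dividing through by 8 gives  y'' - 2x y' + 10 y = 0.
This matches the Hermite equation y'' - 2x y' + 2n y = 0 with 2n = 10, so n = 5; the polynomial solution is H_5(x).
With y = sum_k a_k x^k, matching x^k gives (k+2)(k+1) a_{k+2} = 2(k - n) a_k = 2(k - 5) a_k. The right side vanishes at k = 5, so the series with the parity of 5 terminates at degree 5.
Standard normalization: leading coefficient of H_n is 2^n, so a_5 = 2^5 = 32. Work downward with a_k = (k+1)(k+2) a_{k+2} / (2(k - n)):
  a_3 = (4)(5)(32) / (2(3 - 5)) = 640/(-4) = -160
  a_1 = (2)(3)(-160) / (2(1 - 5)) = -960/(-8) = 120
Hence H_5(x) = 32 x^5 - 160 x^3 + 120 x.

H_5(x); series = 32 x^5 - 160 x^3 + 120 x


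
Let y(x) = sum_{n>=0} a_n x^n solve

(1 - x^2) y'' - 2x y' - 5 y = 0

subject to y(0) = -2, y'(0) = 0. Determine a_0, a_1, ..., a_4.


Ansatz: y(x) = sum_{n>=0} a_n x^n, so y'(x) = sum_{n>=1} n a_n x^(n-1) and y''(x) = sum_{n>=2} n(n-1) a_n x^(n-2).
Substitute into P(x) y'' + Q(x) y' + R(x) y = 0 with P(x) = 1 - x^2, Q(x) = -2x, R(x) = -5, and match powers of x.
Initial conditions: a_0 = -2, a_1 = 0.
Setting the coefficient of each power of x to zero and solving order by order (substituting the coefficients already found):
  x^0: 2 a_2 - 5 a_0 = 0  ->  2 a_2 = 5 a_0 = -10  ->  a_2 = -5
  x^1: 6 a_3 - 7 a_1 = 0  ->  6 a_3 = 7 a_1 = 0  ->  a_3 = 0
  x^2: 12 a_4 - 11 a_2 = 0  ->  12 a_4 = 11 a_2 = -55  ->  a_4 = -55/12
Truncated series: y(x) = -2 - 5 x^2 - (55/12) x^4 + O(x^5).

a_0 = -2; a_1 = 0; a_2 = -5; a_3 = 0; a_4 = -55/12


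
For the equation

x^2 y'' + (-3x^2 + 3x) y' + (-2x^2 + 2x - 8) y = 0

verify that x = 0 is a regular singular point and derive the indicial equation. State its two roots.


Divide by x^2 to reach normal form y'' + P_1(x) y' + P_2(x) y = 0 with P_1(x) = -3 + 3/x and P_2(x) = -2 + 2/x - 8/x^2.
x = 0 is a singular point because the y'-coefficient -3 + 3/x has a pole at x = 0 and the y-coefficient -2 + 2/x - 8/x^2 has a pole at x = 0.
It is a regular singular point because x P_1(x) = p(x) = 3 - 3x and x^2 P_2(x) = q(x) = -2x^2 + 2x - 8 are polynomials, hence analytic at x = 0.
p(0) = 3,  q(0) = -8.
Indicial equation: r(r-1) + p(0) r + q(0) = 0, i.e. r^2 + (p(0) - 1) r + q(0) = 0, i.e. r^2 + 2 r - 8 = 0.
Discriminant: (2)^2 - 4(-8) = 36, so r = (-2 ± 6)/2.
Solving: r_1 = 2, r_2 = -4.

indicial: r^2 + 2 r - 8 = 0; roots r_1 = 2, r_2 = -4


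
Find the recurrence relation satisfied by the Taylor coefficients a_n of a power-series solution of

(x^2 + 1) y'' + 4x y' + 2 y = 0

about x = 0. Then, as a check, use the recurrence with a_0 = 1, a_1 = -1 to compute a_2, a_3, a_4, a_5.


Substitute y = sum_n a_n x^n.
(1 + 1 x^2) y'' contributes (n+2)(n+1) a_{n+2} + n(n-1) a_n at x^n.
4 x y'(x) contributes 4 n a_n at x^n.
2 y(x) contributes 2 a_n at x^n.
Matching x^n: (n+2)(n+1) a_{n+2} + (n(n-1) + 4 n + 2) a_n = 0.
Thus a_{n+2} = (-n(n-1) - 4 n - 2) / ((n+1)(n+2)) * a_n.

Check with a_0 = 1, a_1 = -1 (apply the recurrence for n = 0, 1, 2, 3): a_0 = 1, a_1 = -1, a_2 = -1, a_3 = 1, a_4 = 1, a_5 = -1.

a_(n+2) = (-n(n-1) - 4 n - 2) / ((n+1)(n+2)) * a_n; check: a_0 = 1, a_1 = -1, a_2 = -1, a_3 = 1, a_4 = 1, a_5 = -1


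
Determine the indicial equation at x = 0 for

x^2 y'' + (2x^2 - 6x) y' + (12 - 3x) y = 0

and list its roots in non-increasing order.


Divide by x^2 to reach normal form y'' + P_1(x) y' + P_2(x) y = 0 with P_1(x) = 2 - 6/x and P_2(x) = -3/x + 12/x^2.
x = 0 is a singular point because the y'-coefficient 2 - 6/x has a pole at x = 0 and the y-coefficient -3/x + 12/x^2 has a pole at x = 0.
It is a regular singular point because x P_1(x) = p(x) = 2x - 6 and x^2 P_2(x) = q(x) = 12 - 3x are polynomials, hence analytic at x = 0.
p(0) = -6,  q(0) = 12.
Indicial equation: r(r-1) + p(0) r + q(0) = 0, i.e. r^2 + (p(0) - 1) r + q(0) = 0, i.e. r^2 - 7 r + 12 = 0.
Discriminant: (-7)^2 - 4(12) = 1, so r = (7 ± 1)/2.
Solving: r_1 = 4, r_2 = 3.

indicial: r^2 - 7 r + 12 = 0; roots r_1 = 4, r_2 = 3


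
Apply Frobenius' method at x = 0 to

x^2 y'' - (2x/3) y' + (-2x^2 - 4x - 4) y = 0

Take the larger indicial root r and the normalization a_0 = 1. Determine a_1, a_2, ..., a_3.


Write in Frobenius form y'' + (p(x)/x) y' + (q(x)/x^2) y = 0:
  p(x) = -2/3,  q(x) = -2x^2 - 4x - 4.
Indicial equation: r(r-1) + (-2/3) r + (-4) = 0 -> roots r_1 = 3, r_2 = -4/3.
Take r = r_1 = 3. Let y(x) = x^r sum_{n>=0} a_n x^n with a_0 = 1.
Substitute y = x^r sum a_n x^n and match x^{r+n}. The recurrence is
  D(n) a_n - 4 a_{n-1} - 2 a_{n-2} = 0,  where D(n) = (r+n)(r+n-1) + (-2/3)(r+n) + (-4).
  a_n = [4 a_{n-1} + 2 a_{n-2}] / D(n).
Since the indicial polynomial factors as (r - r_1)(r - r_2), D(n) = (r_1 + n - r_1)(r_1 + n - r_2) = n(n + 13/3).
Evaluating step by step (a_0 = 1):
  n = 1: D(1) = 1(1 + 13/3) = 16/3; numerator = 4(1) = 4; a_1 = (4)/(16/3) = 3/4
  n = 2: D(2) = 2(2 + 13/3) = 38/3; numerator = 4(3/4) + 2(1) = 5; a_2 = (5)/(38/3) = 15/38
  n = 3: D(3) = 3(3 + 13/3) = 22; numerator = 4(15/38) + 2(3/4) = 117/38; a_3 = (117/38)/(22) = 117/836

r = 3; a_0 = 1; a_1 = 3/4; a_2 = 15/38; a_3 = 117/836


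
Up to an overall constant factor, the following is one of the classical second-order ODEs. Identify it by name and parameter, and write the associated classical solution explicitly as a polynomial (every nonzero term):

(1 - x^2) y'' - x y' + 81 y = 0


The equation is already in a standard form:  (1 - x^2) y'' - x y' + 81 y = 0.
This matches the Chebyshev equation (1 - x^2) y'' - x y' + n^2 y = 0 (note the -x y' term, not -2x y') with n^2 = 81, so n = 9; the polynomial solution is T_9(x).
With y = sum_k a_k x^k, matching x^k gives (k+2)(k+1) a_{k+2} = (k^2 - n^2) a_k = (k - 9)(k + 9) a_k. The right side vanishes at k = 9, so the series with the parity of 9 terminates at degree 9.
Standard normalization: leading coefficient of T_n is 2^(n-1), so a_9 = 2^8 = 256. Work downward with a_k = (k+1)(k+2) a_{k+2} / ((k - 9)(k + 9)):
  a_7 = (8)(9)(256) / ((7 - 9)(7 + 9)) = 18432/(-32) = -576
  a_5 = (6)(7)(-576) / ((5 - 9)(5 + 9)) = -24192/(-56) = 432
  a_3 = (4)(5)(432) / ((3 - 9)(3 + 9)) = 8640/(-72) = -120
  a_1 = (2)(3)(-120) / ((1 - 9)(1 + 9)) = -720/(-80) = 9
Hence T_9(x) = 256 x^9 - 576 x^7 + 432 x^5 - 120 x^3 + 9 x.

T_9(x); series = 256 x^9 - 576 x^7 + 432 x^5 - 120 x^3 + 9 x


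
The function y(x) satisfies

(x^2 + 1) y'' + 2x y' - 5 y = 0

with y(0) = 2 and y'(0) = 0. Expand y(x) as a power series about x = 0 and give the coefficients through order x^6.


Ansatz: y(x) = sum_{n>=0} a_n x^n, so y'(x) = sum_{n>=1} n a_n x^(n-1) and y''(x) = sum_{n>=2} n(n-1) a_n x^(n-2).
Substitute into P(x) y'' + Q(x) y' + R(x) y = 0 with P(x) = x^2 + 1, Q(x) = 2x, R(x) = -5, and match powers of x.
Initial conditions: a_0 = 2, a_1 = 0.
Setting the coefficient of each power of x to zero and solving order by order (substituting the coefficients already found):
  x^0: 2 a_2 - 5 a_0 = 0  ->  2 a_2 = 5 a_0 = 10  ->  a_2 = 5
  x^1: 6 a_3 - 3 a_1 = 0  ->  6 a_3 = 3 a_1 = 0  ->  a_3 = 0
  x^2: 12 a_4 + a_2 = 0  ->  12 a_4 = -a_2 = -5  ->  a_4 = -5/12
  x^3: 20 a_5 + 7 a_3 = 0  ->  20 a_5 = -7 a_3 = 0  ->  a_5 = 0
  x^4: 30 a_6 + 15 a_4 = 0  ->  30 a_6 = -15 a_4 = 25/4  ->  a_6 = 5/24
Truncated series: y(x) = 2 + 5 x^2 - (5/12) x^4 + (5/24) x^6 + O(x^7).

a_0 = 2; a_1 = 0; a_2 = 5; a_3 = 0; a_4 = -5/12; a_5 = 0; a_6 = 5/24


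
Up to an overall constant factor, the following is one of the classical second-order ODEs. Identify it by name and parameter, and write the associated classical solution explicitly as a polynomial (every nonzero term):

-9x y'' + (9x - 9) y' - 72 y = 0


All three coefficients share the factor -9; dividing through by -9 gives  x y'' + (1 - x) y' + 8 y = 0.
This matches the Laguerre equation x y'' + (1 - x) y' + n y = 0 with n = 8; the polynomial solution is L_8(x).
With y = sum_k a_k x^k, matching x^k gives (k+1)k a_{k+1} + (k+1) a_{k+1} - k a_k + n a_k = 0, i.e. (k+1)^2 a_{k+1} = (k - n) a_k = (k - 8) a_k. The right side vanishes at k = 8, so the series terminates at degree 8.
Standard normalization L_n(0) = 1 gives a_0 = 1. Work upward with a_{k+1} = (k - 8) a_k / (k+1)^2:
  a_1 = (0 - 8)(1) / 1^2 = -8/1 = -8
  a_2 = (1 - 8)(-8) / 2^2 = 56/4 = 14
  a_3 = (2 - 8)(14) / 3^2 = -84/9 = -28/3
  a_4 = (3 - 8)(-28/3) / 4^2 = (140/3)/16 = 35/12
  a_5 = (4 - 8)(35/12) / 5^2 = (-35/3)/25 = -7/15
  a_6 = (5 - 8)(-7/15) / 6^2 = (7/5)/36 = 7/180
  a_7 = (6 - 8)(7/180) / 7^2 = (-7/90)/49 = -1/630
  a_8 = (7 - 8)(-1/630) / 8^2 = (1/630)/64 = 1/40320
Hence L_8(x) = x^8/40320 - x^7/630 + 7 x^6/180 - 7 x^5/15 + 35 x^4/12 - 28 x^3/3 + 14 x^2 - 8 x + 1.

L_8(x); series = x^8/40320 - x^7/630 + 7 x^6/180 - 7 x^5/15 + 35 x^4/12 - 28 x^3/3 + 14 x^2 - 8 x + 1


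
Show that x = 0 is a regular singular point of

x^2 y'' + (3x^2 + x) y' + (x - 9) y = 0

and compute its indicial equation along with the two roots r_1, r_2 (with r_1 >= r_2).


Divide by x^2 to reach normal form y'' + P_1(x) y' + P_2(x) y = 0 with P_1(x) = 3 + 1/x and P_2(x) = 1/x - 9/x^2.
x = 0 is a singular point because the y'-coefficient 3 + 1/x has a pole at x = 0 and the y-coefficient 1/x - 9/x^2 has a pole at x = 0.
It is a regular singular point because x P_1(x) = p(x) = 3x + 1 and x^2 P_2(x) = q(x) = x - 9 are polynomials, hence analytic at x = 0.
p(0) = 1,  q(0) = -9.
Indicial equation: r(r-1) + p(0) r + q(0) = 0, i.e. r^2 + (p(0) - 1) r + q(0) = 0, i.e. r^2 - 9 = 0.
Discriminant: (0)^2 - 4(-9) = 36, so r = (0 ± 6)/2.
Solving: r_1 = 3, r_2 = -3.

indicial: r^2 - 9 = 0; roots r_1 = 3, r_2 = -3


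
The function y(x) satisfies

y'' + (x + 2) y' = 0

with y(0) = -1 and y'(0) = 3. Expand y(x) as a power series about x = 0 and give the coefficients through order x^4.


Ansatz: y(x) = sum_{n>=0} a_n x^n, so y'(x) = sum_{n>=1} n a_n x^(n-1) and y''(x) = sum_{n>=2} n(n-1) a_n x^(n-2).
Substitute into P(x) y'' + Q(x) y' + R(x) y = 0 with P(x) = 1, Q(x) = x + 2, R(x) = 0, and match powers of x.
Initial conditions: a_0 = -1, a_1 = 3.
Setting the coefficient of each power of x to zero and solving order by order (substituting the coefficients already found):
  x^0: 2 a_2 + 2 a_1 = 0  ->  2 a_2 = -2 a_1 = -6  ->  a_2 = -3
  x^1: 6 a_3 + 4 a_2 + a_1 = 0  ->  6 a_3 = -4 a_2 - a_1 = 9  ->  a_3 = 3/2
  x^2: 12 a_4 + 6 a_3 + 2 a_2 = 0  ->  12 a_4 = -6 a_3 - 2 a_2 = -3  ->  a_4 = -1/4
Truncated series: y(x) = -1 + 3 x - 3 x^2 + (3/2) x^3 - (1/4) x^4 + O(x^5).

a_0 = -1; a_1 = 3; a_2 = -3; a_3 = 3/2; a_4 = -1/4


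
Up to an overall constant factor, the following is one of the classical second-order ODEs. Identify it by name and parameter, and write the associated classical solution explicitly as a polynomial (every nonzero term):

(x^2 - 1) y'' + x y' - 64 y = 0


All three coefficients share the factor -1; dividing through by -1 gives  (1 - x^2) y'' - x y' + 64 y = 0.
This matches the Chebyshev equation (1 - x^2) y'' - x y' + n^2 y = 0 (note the -x y' term, not -2x y') with n^2 = 64, so n = 8; the polynomial solution is T_8(x).
With y = sum_k a_k x^k, matching x^k gives (k+2)(k+1) a_{k+2} = (k^2 - n^2) a_k = (k - 8)(k + 8) a_k. The right side vanishes at k = 8, so the series with the parity of 8 terminates at degree 8.
Standard normalization: leading coefficient of T_n is 2^(n-1), so a_8 = 2^7 = 128. Work downward with a_k = (k+1)(k+2) a_{k+2} / ((k - 8)(k + 8)):
  a_6 = (7)(8)(128) / ((6 - 8)(6 + 8)) = 7168/(-28) = -256
  a_4 = (5)(6)(-256) / ((4 - 8)(4 + 8)) = -7680/(-48) = 160
  a_2 = (3)(4)(160) / ((2 - 8)(2 + 8)) = 1920/(-60) = -32
  a_0 = (1)(2)(-32) / ((0 - 8)(0 + 8)) = -64/(-64) = 1
Hence T_8(x) = 128 x^8 - 256 x^6 + 160 x^4 - 32 x^2 + 1.

T_8(x); series = 128 x^8 - 256 x^6 + 160 x^4 - 32 x^2 + 1


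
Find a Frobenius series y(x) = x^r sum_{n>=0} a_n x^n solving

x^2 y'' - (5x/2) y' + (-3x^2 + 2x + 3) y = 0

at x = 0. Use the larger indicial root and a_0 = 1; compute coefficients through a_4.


Write in Frobenius form y'' + (p(x)/x) y' + (q(x)/x^2) y = 0:
  p(x) = -5/2,  q(x) = -3x^2 + 2x + 3.
Indicial equation: r(r-1) + (-5/2) r + (3) = 0 -> roots r_1 = 2, r_2 = 3/2.
Take r = r_1 = 2. Let y(x) = x^r sum_{n>=0} a_n x^n with a_0 = 1.
Substitute y = x^r sum a_n x^n and match x^{r+n}. The recurrence is
  D(n) a_n + 2 a_{n-1} - 3 a_{n-2} = 0,  where D(n) = (r+n)(r+n-1) + (-5/2)(r+n) + (3).
  a_n = [-2 a_{n-1} + 3 a_{n-2}] / D(n).
Since the indicial polynomial factors as (r - r_1)(r - r_2), D(n) = (r_1 + n - r_1)(r_1 + n - r_2) = n(n + 1/2).
Evaluating step by step (a_0 = 1):
  n = 1: D(1) = 1(1 + 1/2) = 3/2; numerator = -2(1) = -2; a_1 = (-2)/(3/2) = -4/3
  n = 2: D(2) = 2(2 + 1/2) = 5; numerator = -2(-4/3) + 3(1) = 17/3; a_2 = (17/3)/(5) = 17/15
  n = 3: D(3) = 3(3 + 1/2) = 21/2; numerator = -2(17/15) + 3(-4/3) = -94/15; a_3 = (-94/15)/(21/2) = -188/315
  n = 4: D(4) = 4(4 + 1/2) = 18; numerator = -2(-188/315) + 3(17/15) = 1447/315; a_4 = (1447/315)/(18) = 1447/5670

r = 2; a_0 = 1; a_1 = -4/3; a_2 = 17/15; a_3 = -188/315; a_4 = 1447/5670


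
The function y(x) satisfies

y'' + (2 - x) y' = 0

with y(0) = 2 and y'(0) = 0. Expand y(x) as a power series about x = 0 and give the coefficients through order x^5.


Ansatz: y(x) = sum_{n>=0} a_n x^n, so y'(x) = sum_{n>=1} n a_n x^(n-1) and y''(x) = sum_{n>=2} n(n-1) a_n x^(n-2).
Substitute into P(x) y'' + Q(x) y' + R(x) y = 0 with P(x) = 1, Q(x) = 2 - x, R(x) = 0, and match powers of x.
Initial conditions: a_0 = 2, a_1 = 0.
Setting the coefficient of each power of x to zero and solving order by order (substituting the coefficients already found):
  x^0: 2 a_2 + 2 a_1 = 0  ->  2 a_2 = -2 a_1 = 0  ->  a_2 = 0
  x^1: 6 a_3 + 4 a_2 - a_1 = 0  ->  6 a_3 = -4 a_2 + a_1 = 0  ->  a_3 = 0
  x^2: 12 a_4 + 6 a_3 - 2 a_2 = 0  ->  12 a_4 = -6 a_3 + 2 a_2 = 0  ->  a_4 = 0
  x^3: 20 a_5 + 8 a_4 - 3 a_3 = 0  ->  20 a_5 = -8 a_4 + 3 a_3 = 0  ->  a_5 = 0
Truncated series: y(x) = 2 + O(x^6).

a_0 = 2; a_1 = 0; a_2 = 0; a_3 = 0; a_4 = 0; a_5 = 0


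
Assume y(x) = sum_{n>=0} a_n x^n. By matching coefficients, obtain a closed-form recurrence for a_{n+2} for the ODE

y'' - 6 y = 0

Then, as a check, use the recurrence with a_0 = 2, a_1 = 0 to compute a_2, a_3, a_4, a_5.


Substitute y = sum_n a_n x^n into y'' + (const) y = 0.
y''(x) = sum_{n>=0} (n+2)(n+1) a_{n+2} x^n.
The ODE becomes sum_n [(n+2)(n+1) a_{n+2} - 6 a_n] x^n = 0.
Setting each coefficient to zero gives the recurrence:
  (n+2)(n+1) a_{n+2} - 6 a_n = 0,
  a_{n+2} = 6 / ((n+1)(n+2)) a_n.

Check with a_0 = 2, a_1 = 0 (apply the recurrence for n = 0, 1, 2, 3): a_0 = 2, a_1 = 0, a_2 = 6, a_3 = 0, a_4 = 3, a_5 = 0.

a_{n+2} = 6/((n+1)(n+2)) * a_n; check: a_0 = 2, a_1 = 0, a_2 = 6, a_3 = 0, a_4 = 3, a_5 = 0


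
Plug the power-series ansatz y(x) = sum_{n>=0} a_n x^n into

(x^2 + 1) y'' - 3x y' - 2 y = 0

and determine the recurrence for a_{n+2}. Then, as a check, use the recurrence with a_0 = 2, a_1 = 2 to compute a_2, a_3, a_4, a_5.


Substitute y = sum_n a_n x^n.
(1 + 1 x^2) y'' contributes (n+2)(n+1) a_{n+2} + n(n-1) a_n at x^n.
-3 x y'(x) contributes -3 n a_n at x^n.
-2 y(x) contributes -2 a_n at x^n.
Matching x^n: (n+2)(n+1) a_{n+2} + (n(n-1) - 3 n - 2) a_n = 0.
Thus a_{n+2} = (-n(n-1) + 3 n + 2) / ((n+1)(n+2)) * a_n.

Check with a_0 = 2, a_1 = 2 (apply the recurrence for n = 0, 1, 2, 3): a_0 = 2, a_1 = 2, a_2 = 2, a_3 = 5/3, a_4 = 1, a_5 = 5/12.

a_(n+2) = (-n(n-1) + 3 n + 2) / ((n+1)(n+2)) * a_n; check: a_0 = 2, a_1 = 2, a_2 = 2, a_3 = 5/3, a_4 = 1, a_5 = 5/12


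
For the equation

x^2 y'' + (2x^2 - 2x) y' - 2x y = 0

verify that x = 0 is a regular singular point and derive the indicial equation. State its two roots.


Divide by x^2 to reach normal form y'' + P_1(x) y' + P_2(x) y = 0 with P_1(x) = 2 - 2/x and P_2(x) = -2/x.
x = 0 is a singular point because the y'-coefficient 2 - 2/x has a pole at x = 0 and the y-coefficient -2/x has a pole at x = 0.
It is a regular singular point because x P_1(x) = p(x) = 2x - 2 and x^2 P_2(x) = q(x) = -2x are polynomials, hence analytic at x = 0.
p(0) = -2,  q(0) = 0.
Indicial equation: r(r-1) + p(0) r + q(0) = 0, i.e. r^2 + (p(0) - 1) r + q(0) = 0, i.e. r^2 - 3 r = 0.
Discriminant: (-3)^2 - 4(0) = 9, so r = (3 ± 3)/2.
Solving: r_1 = 3, r_2 = 0.

indicial: r^2 - 3 r = 0; roots r_1 = 3, r_2 = 0


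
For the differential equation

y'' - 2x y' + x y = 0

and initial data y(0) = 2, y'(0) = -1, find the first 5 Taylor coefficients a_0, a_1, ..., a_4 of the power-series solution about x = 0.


Ansatz: y(x) = sum_{n>=0} a_n x^n, so y'(x) = sum_{n>=1} n a_n x^(n-1) and y''(x) = sum_{n>=2} n(n-1) a_n x^(n-2).
Substitute into P(x) y'' + Q(x) y' + R(x) y = 0 with P(x) = 1, Q(x) = -2x, R(x) = x, and match powers of x.
Initial conditions: a_0 = 2, a_1 = -1.
Setting the coefficient of each power of x to zero and solving order by order (substituting the coefficients already found):
  x^0: 2 a_2 = 0  ->  a_2 = 0
  x^1: 6 a_3 - 2 a_1 + a_0 = 0  ->  6 a_3 = 2 a_1 - a_0 = -4  ->  a_3 = -2/3
  x^2: 12 a_4 - 4 a_2 + a_1 = 0  ->  12 a_4 = 4 a_2 - a_1 = 1  ->  a_4 = 1/12
Truncated series: y(x) = 2 - x - (2/3) x^3 + (1/12) x^4 + O(x^5).

a_0 = 2; a_1 = -1; a_2 = 0; a_3 = -2/3; a_4 = 1/12


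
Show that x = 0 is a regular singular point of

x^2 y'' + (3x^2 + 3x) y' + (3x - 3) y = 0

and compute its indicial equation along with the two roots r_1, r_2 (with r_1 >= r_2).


Divide by x^2 to reach normal form y'' + P_1(x) y' + P_2(x) y = 0 with P_1(x) = 3 + 3/x and P_2(x) = 3/x - 3/x^2.
x = 0 is a singular point because the y'-coefficient 3 + 3/x has a pole at x = 0 and the y-coefficient 3/x - 3/x^2 has a pole at x = 0.
It is a regular singular point because x P_1(x) = p(x) = 3x + 3 and x^2 P_2(x) = q(x) = 3x - 3 are polynomials, hence analytic at x = 0.
p(0) = 3,  q(0) = -3.
Indicial equation: r(r-1) + p(0) r + q(0) = 0, i.e. r^2 + (p(0) - 1) r + q(0) = 0, i.e. r^2 + 2 r - 3 = 0.
Discriminant: (2)^2 - 4(-3) = 16, so r = (-2 ± 4)/2.
Solving: r_1 = 1, r_2 = -3.

indicial: r^2 + 2 r - 3 = 0; roots r_1 = 1, r_2 = -3


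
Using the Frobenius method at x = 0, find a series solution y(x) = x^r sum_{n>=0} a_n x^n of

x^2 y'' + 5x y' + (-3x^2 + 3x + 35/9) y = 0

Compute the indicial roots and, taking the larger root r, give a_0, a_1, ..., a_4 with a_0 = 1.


Write in Frobenius form y'' + (p(x)/x) y' + (q(x)/x^2) y = 0:
  p(x) = 5,  q(x) = -3x^2 + 3x + 35/9.
Indicial equation: r(r-1) + (5) r + (35/9) = 0 -> roots r_1 = -5/3, r_2 = -7/3.
Take r = r_1 = -5/3. Let y(x) = x^r sum_{n>=0} a_n x^n with a_0 = 1.
Substitute y = x^r sum a_n x^n and match x^{r+n}. The recurrence is
  D(n) a_n + 3 a_{n-1} - 3 a_{n-2} = 0,  where D(n) = (r+n)(r+n-1) + (5)(r+n) + (35/9).
  a_n = [-3 a_{n-1} + 3 a_{n-2}] / D(n).
Since the indicial polynomial factors as (r - r_1)(r - r_2), D(n) = (r_1 + n - r_1)(r_1 + n - r_2) = n(n + 2/3).
Evaluating step by step (a_0 = 1):
  n = 1: D(1) = 1(1 + 2/3) = 5/3; numerator = -3(1) = -3; a_1 = (-3)/(5/3) = -9/5
  n = 2: D(2) = 2(2 + 2/3) = 16/3; numerator = -3(-9/5) + 3(1) = 42/5; a_2 = (42/5)/(16/3) = 63/40
  n = 3: D(3) = 3(3 + 2/3) = 11; numerator = -3(63/40) + 3(-9/5) = -81/8; a_3 = (-81/8)/(11) = -81/88
  n = 4: D(4) = 4(4 + 2/3) = 56/3; numerator = -3(-81/88) + 3(63/40) = 1647/220; a_4 = (1647/220)/(56/3) = 4941/12320

r = -5/3; a_0 = 1; a_1 = -9/5; a_2 = 63/40; a_3 = -81/88; a_4 = 4941/12320


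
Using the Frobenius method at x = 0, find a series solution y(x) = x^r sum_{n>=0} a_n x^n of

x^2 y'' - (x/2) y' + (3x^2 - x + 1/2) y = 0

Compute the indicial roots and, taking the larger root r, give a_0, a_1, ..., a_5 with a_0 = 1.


Write in Frobenius form y'' + (p(x)/x) y' + (q(x)/x^2) y = 0:
  p(x) = -1/2,  q(x) = 3x^2 - x + 1/2.
Indicial equation: r(r-1) + (-1/2) r + (1/2) = 0 -> roots r_1 = 1, r_2 = 1/2.
Take r = r_1 = 1. Let y(x) = x^r sum_{n>=0} a_n x^n with a_0 = 1.
Substitute y = x^r sum a_n x^n and match x^{r+n}. The recurrence is
  D(n) a_n - 1 a_{n-1} + 3 a_{n-2} = 0,  where D(n) = (r+n)(r+n-1) + (-1/2)(r+n) + (1/2).
  a_n = [1 a_{n-1} - 3 a_{n-2}] / D(n).
Since the indicial polynomial factors as (r - r_1)(r - r_2), D(n) = (r_1 + n - r_1)(r_1 + n - r_2) = n(n + 1/2).
Evaluating step by step (a_0 = 1):
  n = 1: D(1) = 1(1 + 1/2) = 3/2; numerator = 1(1) = 1; a_1 = (1)/(3/2) = 2/3
  n = 2: D(2) = 2(2 + 1/2) = 5; numerator = 1(2/3) - 3(1) = -7/3; a_2 = (-7/3)/(5) = -7/15
  n = 3: D(3) = 3(3 + 1/2) = 21/2; numerator = 1(-7/15) - 3(2/3) = -37/15; a_3 = (-37/15)/(21/2) = -74/315
  n = 4: D(4) = 4(4 + 1/2) = 18; numerator = 1(-74/315) - 3(-7/15) = 367/315; a_4 = (367/315)/(18) = 367/5670
  n = 5: D(5) = 5(5 + 1/2) = 55/2; numerator = 1(367/5670) - 3(-74/315) = 4363/5670; a_5 = (4363/5670)/(55/2) = 4363/155925

r = 1; a_0 = 1; a_1 = 2/3; a_2 = -7/15; a_3 = -74/315; a_4 = 367/5670; a_5 = 4363/155925


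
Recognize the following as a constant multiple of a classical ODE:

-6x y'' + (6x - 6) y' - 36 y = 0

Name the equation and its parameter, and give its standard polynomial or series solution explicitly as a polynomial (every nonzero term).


All three coefficients share the factor -6; dividing through by -6 gives  x y'' + (1 - x) y' + 6 y = 0.
This matches the Laguerre equation x y'' + (1 - x) y' + n y = 0 with n = 6; the polynomial solution is L_6(x).
With y = sum_k a_k x^k, matching x^k gives (k+1)k a_{k+1} + (k+1) a_{k+1} - k a_k + n a_k = 0, i.e. (k+1)^2 a_{k+1} = (k - n) a_k = (k - 6) a_k. The right side vanishes at k = 6, so the series terminates at degree 6.
Standard normalization L_n(0) = 1 gives a_0 = 1. Work upward with a_{k+1} = (k - 6) a_k / (k+1)^2:
  a_1 = (0 - 6)(1) / 1^2 = -6/1 = -6
  a_2 = (1 - 6)(-6) / 2^2 = 30/4 = 15/2
  a_3 = (2 - 6)(15/2) / 3^2 = -30/9 = -10/3
  a_4 = (3 - 6)(-10/3) / 4^2 = 10/16 = 5/8
  a_5 = (4 - 6)(5/8) / 5^2 = (-5/4)/25 = -1/20
  a_6 = (5 - 6)(-1/20) / 6^2 = (1/20)/36 = 1/720
Hence L_6(x) = x^6/720 - x^5/20 + 5 x^4/8 - 10 x^3/3 + 15 x^2/2 - 6 x + 1.

L_6(x); series = x^6/720 - x^5/20 + 5 x^4/8 - 10 x^3/3 + 15 x^2/2 - 6 x + 1


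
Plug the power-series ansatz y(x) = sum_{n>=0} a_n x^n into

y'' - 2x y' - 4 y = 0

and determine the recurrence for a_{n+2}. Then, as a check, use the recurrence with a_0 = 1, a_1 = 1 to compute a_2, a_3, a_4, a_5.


Substitute y = sum_n a_n x^n.
y''(x) has coefficient (n+2)(n+1) a_{n+2} at x^n;
-2 x y'(x) has coefficient -2 n a_n at x^n (shift);
-4 y(x) has coefficient -4 a_n at x^n.
Matching x^n: (n+2)(n+1) a_{n+2} + (-2n - 4) a_n = 0.
Thus a_{n+2} = (2n + 4) / ((n+1)(n+2)) * a_n.

Check with a_0 = 1, a_1 = 1 (apply the recurrence for n = 0, 1, 2, 3): a_0 = 1, a_1 = 1, a_2 = 2, a_3 = 1, a_4 = 4/3, a_5 = 1/2.

a_(n+2) = (2n + 4) / ((n+1)(n+2)) * a_n; check: a_0 = 1, a_1 = 1, a_2 = 2, a_3 = 1, a_4 = 4/3, a_5 = 1/2


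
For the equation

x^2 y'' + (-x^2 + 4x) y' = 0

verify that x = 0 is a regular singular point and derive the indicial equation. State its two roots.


Divide by x^2 to reach normal form y'' + P_1(x) y' + P_2(x) y = 0 with P_1(x) = -1 + 4/x and P_2(x) = 0.
x = 0 is a singular point because the y'-coefficient -1 + 4/x has a pole at x = 0.
It is a regular singular point because x P_1(x) = p(x) = 4 - x and x^2 P_2(x) = q(x) = 0 are polynomials, hence analytic at x = 0.
p(0) = 4,  q(0) = 0.
Indicial equation: r(r-1) + p(0) r + q(0) = 0, i.e. r^2 + (p(0) - 1) r + q(0) = 0, i.e. r^2 + 3 r = 0.
Discriminant: (3)^2 - 4(0) = 9, so r = (-3 ± 3)/2.
Solving: r_1 = 0, r_2 = -3.

indicial: r^2 + 3 r = 0; roots r_1 = 0, r_2 = -3


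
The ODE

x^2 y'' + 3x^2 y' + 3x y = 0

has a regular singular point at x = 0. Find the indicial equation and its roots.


Divide by x^2 to reach normal form y'' + P_1(x) y' + P_2(x) y = 0 with P_1(x) = 3 and P_2(x) = 3/x.
x = 0 is a singular point because the y-coefficient 3/x has a pole at x = 0.
It is a regular singular point because x P_1(x) = p(x) = 3x and x^2 P_2(x) = q(x) = 3x are polynomials, hence analytic at x = 0.
p(0) = 0,  q(0) = 0.
Indicial equation: r(r-1) + p(0) r + q(0) = 0, i.e. r^2 + (p(0) - 1) r + q(0) = 0, i.e. r^2 - 1 r = 0.
Discriminant: (-1)^2 - 4(0) = 1, so r = (1 ± 1)/2.
Solving: r_1 = 1, r_2 = 0.

indicial: r^2 - 1 r = 0; roots r_1 = 1, r_2 = 0


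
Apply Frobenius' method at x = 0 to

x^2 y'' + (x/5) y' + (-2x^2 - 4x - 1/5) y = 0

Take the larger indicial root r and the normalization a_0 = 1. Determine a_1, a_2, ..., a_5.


Write in Frobenius form y'' + (p(x)/x) y' + (q(x)/x^2) y = 0:
  p(x) = 1/5,  q(x) = -2x^2 - 4x - 1/5.
Indicial equation: r(r-1) + (1/5) r + (-1/5) = 0 -> roots r_1 = 1, r_2 = -1/5.
Take r = r_1 = 1. Let y(x) = x^r sum_{n>=0} a_n x^n with a_0 = 1.
Substitute y = x^r sum a_n x^n and match x^{r+n}. The recurrence is
  D(n) a_n - 4 a_{n-1} - 2 a_{n-2} = 0,  where D(n) = (r+n)(r+n-1) + (1/5)(r+n) + (-1/5).
  a_n = [4 a_{n-1} + 2 a_{n-2}] / D(n).
Since the indicial polynomial factors as (r - r_1)(r - r_2), D(n) = (r_1 + n - r_1)(r_1 + n - r_2) = n(n + 6/5).
Evaluating step by step (a_0 = 1):
  n = 1: D(1) = 1(1 + 6/5) = 11/5; numerator = 4(1) = 4; a_1 = (4)/(11/5) = 20/11
  n = 2: D(2) = 2(2 + 6/5) = 32/5; numerator = 4(20/11) + 2(1) = 102/11; a_2 = (102/11)/(32/5) = 255/176
  n = 3: D(3) = 3(3 + 6/5) = 63/5; numerator = 4(255/176) + 2(20/11) = 415/44; a_3 = (415/44)/(63/5) = 2075/2772
  n = 4: D(4) = 4(4 + 6/5) = 104/5; numerator = 4(2075/2772) + 2(255/176) = 32665/5544; a_4 = (32665/5544)/(104/5) = 163325/576576
  n = 5: D(5) = 5(5 + 6/5) = 31; numerator = 4(163325/576576) + 2(2075/2772) = 42125/16016; a_5 = (42125/16016)/(31) = 42125/496496

r = 1; a_0 = 1; a_1 = 20/11; a_2 = 255/176; a_3 = 2075/2772; a_4 = 163325/576576; a_5 = 42125/496496


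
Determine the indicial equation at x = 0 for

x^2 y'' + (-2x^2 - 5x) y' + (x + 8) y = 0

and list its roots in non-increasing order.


Divide by x^2 to reach normal form y'' + P_1(x) y' + P_2(x) y = 0 with P_1(x) = -2 - 5/x and P_2(x) = 1/x + 8/x^2.
x = 0 is a singular point because the y'-coefficient -2 - 5/x has a pole at x = 0 and the y-coefficient 1/x + 8/x^2 has a pole at x = 0.
It is a regular singular point because x P_1(x) = p(x) = -2x - 5 and x^2 P_2(x) = q(x) = x + 8 are polynomials, hence analytic at x = 0.
p(0) = -5,  q(0) = 8.
Indicial equation: r(r-1) + p(0) r + q(0) = 0, i.e. r^2 + (p(0) - 1) r + q(0) = 0, i.e. r^2 - 6 r + 8 = 0.
Discriminant: (-6)^2 - 4(8) = 4, so r = (6 ± 2)/2.
Solving: r_1 = 4, r_2 = 2.

indicial: r^2 - 6 r + 8 = 0; roots r_1 = 4, r_2 = 2
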